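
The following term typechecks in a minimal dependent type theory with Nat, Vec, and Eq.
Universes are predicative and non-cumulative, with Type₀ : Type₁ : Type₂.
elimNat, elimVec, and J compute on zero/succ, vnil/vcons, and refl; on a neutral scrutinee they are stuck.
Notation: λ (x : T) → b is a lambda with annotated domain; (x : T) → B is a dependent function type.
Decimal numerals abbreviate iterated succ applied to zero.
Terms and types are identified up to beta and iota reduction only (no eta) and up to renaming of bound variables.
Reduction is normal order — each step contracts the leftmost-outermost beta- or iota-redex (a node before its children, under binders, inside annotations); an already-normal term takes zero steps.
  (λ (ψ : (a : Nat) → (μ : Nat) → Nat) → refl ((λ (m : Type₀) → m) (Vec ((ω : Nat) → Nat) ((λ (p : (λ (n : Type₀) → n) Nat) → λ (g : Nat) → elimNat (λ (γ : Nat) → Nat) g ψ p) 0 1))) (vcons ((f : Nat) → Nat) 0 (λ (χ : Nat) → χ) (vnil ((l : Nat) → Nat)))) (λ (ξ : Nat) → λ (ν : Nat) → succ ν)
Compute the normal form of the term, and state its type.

normal form:
  refl (Vec ((ψ : Nat) → Nat) 1) (vcons ((a : Nat) → Nat) 0 (λ (μ : Nat) → μ) (vnil ((m : Nat) → Nat)))
type:
  Eq (Vec ((ψ : Nat) → Nat) 1) (vcons ((a : Nat) → Nat) 0 (λ (μ : Nat) → μ) (vnil ((m : Nat) → Nat))) (vcons ((ω : Nat) → Nat) 0 (λ (p : Nat) → p) (vnil ((n : Nat) → Nat)))


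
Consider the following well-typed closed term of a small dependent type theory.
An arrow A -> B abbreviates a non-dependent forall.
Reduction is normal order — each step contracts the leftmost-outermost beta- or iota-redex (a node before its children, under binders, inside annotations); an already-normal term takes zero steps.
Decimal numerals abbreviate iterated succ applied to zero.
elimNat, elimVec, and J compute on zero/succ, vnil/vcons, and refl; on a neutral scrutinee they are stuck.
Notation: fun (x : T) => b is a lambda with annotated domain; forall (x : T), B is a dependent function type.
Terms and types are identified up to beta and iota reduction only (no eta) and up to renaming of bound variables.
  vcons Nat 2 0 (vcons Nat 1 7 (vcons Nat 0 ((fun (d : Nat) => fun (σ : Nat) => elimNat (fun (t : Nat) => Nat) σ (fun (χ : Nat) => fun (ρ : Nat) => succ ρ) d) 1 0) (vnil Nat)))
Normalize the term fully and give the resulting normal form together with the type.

normal form:
  vcons Nat 2 0 (vcons Nat 1 7 (vcons Nat 0 1 (vnil Nat)))
inferred type:
  Vec Nat 3


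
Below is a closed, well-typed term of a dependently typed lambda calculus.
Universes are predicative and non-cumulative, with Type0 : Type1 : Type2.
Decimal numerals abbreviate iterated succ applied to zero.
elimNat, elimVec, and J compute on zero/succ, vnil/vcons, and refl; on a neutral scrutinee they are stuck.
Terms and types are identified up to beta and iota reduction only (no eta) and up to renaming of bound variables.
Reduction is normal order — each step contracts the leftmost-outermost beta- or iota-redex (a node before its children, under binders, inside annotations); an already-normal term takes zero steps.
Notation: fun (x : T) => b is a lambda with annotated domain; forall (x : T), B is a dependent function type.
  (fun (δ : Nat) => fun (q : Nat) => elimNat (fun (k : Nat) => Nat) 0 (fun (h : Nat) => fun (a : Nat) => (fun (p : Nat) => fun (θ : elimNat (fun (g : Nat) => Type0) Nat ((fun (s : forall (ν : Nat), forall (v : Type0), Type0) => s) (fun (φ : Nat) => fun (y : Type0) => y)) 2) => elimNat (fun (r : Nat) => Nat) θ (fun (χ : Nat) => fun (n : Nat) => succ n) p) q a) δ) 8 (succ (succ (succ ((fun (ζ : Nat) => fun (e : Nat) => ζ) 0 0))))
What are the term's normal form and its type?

normal form:
  24
the term's type:
  Nat
observation: the first redex contracted is a beta-redex; the normal form is reached in 139 normal-order steps.


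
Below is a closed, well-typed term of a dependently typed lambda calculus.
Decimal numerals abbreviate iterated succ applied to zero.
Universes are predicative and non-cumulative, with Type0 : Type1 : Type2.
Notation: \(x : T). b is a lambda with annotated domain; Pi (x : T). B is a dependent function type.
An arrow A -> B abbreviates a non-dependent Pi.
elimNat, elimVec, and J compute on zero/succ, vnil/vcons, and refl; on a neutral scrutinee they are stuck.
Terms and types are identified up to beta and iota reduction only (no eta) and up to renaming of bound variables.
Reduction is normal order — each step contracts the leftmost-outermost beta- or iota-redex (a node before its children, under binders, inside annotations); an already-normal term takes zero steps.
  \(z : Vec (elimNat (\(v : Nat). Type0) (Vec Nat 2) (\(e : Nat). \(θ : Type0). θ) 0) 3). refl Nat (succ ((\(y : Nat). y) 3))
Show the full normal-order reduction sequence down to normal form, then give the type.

normal-order reduction:
  \(z : Vec (elimNat (\(v : Nat). Type0) (Vec Nat 2) (\(e : Nat). \(θ : Type0). θ) 0) 3). refl Nat (succ ((\(y : Nat). y) 3))
  ~> \(z : Vec (Vec Nat 2) 3). refl Nat (succ ((\(v : Nat). v) 3))
  ~> \(z : Vec (Vec Nat 2) 3). refl Nat 4
inferred type:
  Vec (Vec Nat 2) 3 -> Eq Nat 4 4


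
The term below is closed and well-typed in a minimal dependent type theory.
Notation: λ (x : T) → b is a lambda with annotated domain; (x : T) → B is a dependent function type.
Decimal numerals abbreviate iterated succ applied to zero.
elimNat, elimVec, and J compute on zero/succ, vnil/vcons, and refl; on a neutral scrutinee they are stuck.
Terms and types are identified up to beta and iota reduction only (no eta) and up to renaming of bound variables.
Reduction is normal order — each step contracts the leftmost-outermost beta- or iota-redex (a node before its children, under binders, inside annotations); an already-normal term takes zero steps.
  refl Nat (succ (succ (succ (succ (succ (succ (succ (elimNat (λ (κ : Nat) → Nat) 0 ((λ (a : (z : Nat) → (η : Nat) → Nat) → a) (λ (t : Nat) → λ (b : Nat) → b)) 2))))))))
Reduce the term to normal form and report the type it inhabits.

normal form:
  refl Nat 7
the term's type:
  Eq Nat 7 7
observation: 9 normal-order steps separate the term from its normal form.


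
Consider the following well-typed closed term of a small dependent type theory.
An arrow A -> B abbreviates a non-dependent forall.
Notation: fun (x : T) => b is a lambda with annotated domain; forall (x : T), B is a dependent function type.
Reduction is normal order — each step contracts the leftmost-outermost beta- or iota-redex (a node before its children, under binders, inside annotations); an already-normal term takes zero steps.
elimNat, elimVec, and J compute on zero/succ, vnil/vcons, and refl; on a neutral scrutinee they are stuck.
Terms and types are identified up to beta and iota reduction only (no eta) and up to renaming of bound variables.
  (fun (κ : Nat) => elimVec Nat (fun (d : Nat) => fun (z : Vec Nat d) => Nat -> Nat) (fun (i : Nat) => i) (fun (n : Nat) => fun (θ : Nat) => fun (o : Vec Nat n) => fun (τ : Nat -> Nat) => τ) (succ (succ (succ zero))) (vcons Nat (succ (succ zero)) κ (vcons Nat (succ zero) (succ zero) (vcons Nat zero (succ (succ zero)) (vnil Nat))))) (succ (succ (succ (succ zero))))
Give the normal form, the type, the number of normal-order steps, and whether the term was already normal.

resulting normal form:
  fun (κ : Nat) => κ
the term's type:
  Nat -> Nat
steps to reach normal form (normal order): 17
term was already normal: no
first contracted redex: a beta-redex


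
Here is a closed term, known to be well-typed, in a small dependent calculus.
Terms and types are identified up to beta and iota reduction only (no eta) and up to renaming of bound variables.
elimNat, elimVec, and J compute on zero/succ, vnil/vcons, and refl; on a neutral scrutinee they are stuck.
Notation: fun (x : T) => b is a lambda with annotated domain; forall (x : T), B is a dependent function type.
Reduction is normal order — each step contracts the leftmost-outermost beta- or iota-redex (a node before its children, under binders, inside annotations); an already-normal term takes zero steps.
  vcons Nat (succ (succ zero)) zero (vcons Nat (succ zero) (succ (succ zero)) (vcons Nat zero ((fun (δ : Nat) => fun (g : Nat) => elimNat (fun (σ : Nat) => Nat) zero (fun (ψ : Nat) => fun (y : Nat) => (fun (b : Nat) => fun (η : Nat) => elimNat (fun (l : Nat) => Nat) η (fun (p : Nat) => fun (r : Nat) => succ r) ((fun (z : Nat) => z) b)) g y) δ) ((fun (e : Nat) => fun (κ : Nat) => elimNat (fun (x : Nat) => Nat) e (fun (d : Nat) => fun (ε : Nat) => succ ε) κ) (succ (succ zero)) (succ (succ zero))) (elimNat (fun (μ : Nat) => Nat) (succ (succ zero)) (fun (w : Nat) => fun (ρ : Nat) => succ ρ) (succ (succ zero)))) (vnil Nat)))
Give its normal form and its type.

normal form:
  vcons Nat (succ (succ zero)) zero (vcons Nat (succ zero) (succ (succ zero)) (vcons Nat zero (succ (succ (succ (succ (succ (succ (succ (succ (succ (succ (succ (succ (succ (succ (succ (succ zero)))))))))))))))) (vnil Nat)))
type:
  Vec Nat (succ (succ (succ zero)))


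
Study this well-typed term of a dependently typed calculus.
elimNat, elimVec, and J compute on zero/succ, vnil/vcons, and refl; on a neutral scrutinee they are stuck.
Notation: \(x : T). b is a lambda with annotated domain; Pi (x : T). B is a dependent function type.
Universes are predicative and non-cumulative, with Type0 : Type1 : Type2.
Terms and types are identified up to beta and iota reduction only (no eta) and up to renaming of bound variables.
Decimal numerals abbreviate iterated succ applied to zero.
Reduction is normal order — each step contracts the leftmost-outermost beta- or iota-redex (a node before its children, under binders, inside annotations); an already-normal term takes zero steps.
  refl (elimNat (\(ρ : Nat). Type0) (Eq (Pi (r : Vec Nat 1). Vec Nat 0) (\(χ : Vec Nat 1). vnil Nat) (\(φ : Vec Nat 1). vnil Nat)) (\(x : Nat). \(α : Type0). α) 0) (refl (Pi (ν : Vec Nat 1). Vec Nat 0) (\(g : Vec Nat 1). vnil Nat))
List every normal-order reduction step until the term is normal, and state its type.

normal-order reduction:
  refl (elimNat (\(ρ : Nat). Type0) (Eq (Pi (r : Vec Nat 1). Vec Nat 0) (\(χ : Vec Nat 1). vnil Nat) (\(φ : Vec Nat 1). vnil Nat)) (\(x : Nat). \(α : Type0). α) 0) (refl (Pi (ν : Vec Nat 1). Vec Nat 0) (\(g : Vec Nat 1). vnil Nat))
  ~> refl (Eq (Pi (ρ : Vec Nat 1). Vec Nat 0) (\(r : Vec Nat 1). vnil Nat) (\(χ : Vec Nat 1). vnil Nat)) (refl (Pi (φ : Vec Nat 1). Vec Nat 0) (\(x : Vec Nat 1). vnil Nat))
inferred type:
  Eq (Eq (Pi (ρ : Vec Nat 1). Vec Nat 0) (\(r : Vec Nat 1). vnil Nat) (\(χ : Vec Nat 1). vnil Nat)) (refl (Pi (φ : Vec Nat 1). Vec Nat 0) (\(x : Vec Nat 1). vnil Nat)) (refl (Pi (α : Vec Nat 1). Vec Nat 0) (\(ν : Vec Nat 1). vnil Nat))


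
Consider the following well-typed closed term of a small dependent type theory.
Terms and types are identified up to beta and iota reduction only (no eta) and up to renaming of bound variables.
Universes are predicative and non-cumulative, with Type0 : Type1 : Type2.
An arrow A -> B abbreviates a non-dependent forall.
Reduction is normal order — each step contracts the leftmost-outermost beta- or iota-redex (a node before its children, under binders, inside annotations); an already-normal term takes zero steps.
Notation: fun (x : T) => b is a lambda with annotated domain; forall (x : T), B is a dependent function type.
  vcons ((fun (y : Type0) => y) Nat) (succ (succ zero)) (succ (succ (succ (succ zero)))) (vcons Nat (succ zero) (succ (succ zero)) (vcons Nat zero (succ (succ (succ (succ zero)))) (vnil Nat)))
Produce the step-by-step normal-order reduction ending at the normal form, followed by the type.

normal-order reduction:
  vcons ((fun (y : Type0) => y) Nat) (succ (succ zero)) (succ (succ (succ (succ zero)))) (vcons Nat (succ zero) (succ (succ zero)) (vcons Nat zero (succ (succ (succ (succ zero)))) (vnil Nat)))
  ~> vcons Nat (succ (succ zero)) (succ (succ (succ (succ zero)))) (vcons Nat (succ zero) (succ (succ zero)) (vcons Nat zero (succ (succ (succ (succ zero)))) (vnil Nat)))
type:
  Vec Nat (succ (succ (succ zero)))


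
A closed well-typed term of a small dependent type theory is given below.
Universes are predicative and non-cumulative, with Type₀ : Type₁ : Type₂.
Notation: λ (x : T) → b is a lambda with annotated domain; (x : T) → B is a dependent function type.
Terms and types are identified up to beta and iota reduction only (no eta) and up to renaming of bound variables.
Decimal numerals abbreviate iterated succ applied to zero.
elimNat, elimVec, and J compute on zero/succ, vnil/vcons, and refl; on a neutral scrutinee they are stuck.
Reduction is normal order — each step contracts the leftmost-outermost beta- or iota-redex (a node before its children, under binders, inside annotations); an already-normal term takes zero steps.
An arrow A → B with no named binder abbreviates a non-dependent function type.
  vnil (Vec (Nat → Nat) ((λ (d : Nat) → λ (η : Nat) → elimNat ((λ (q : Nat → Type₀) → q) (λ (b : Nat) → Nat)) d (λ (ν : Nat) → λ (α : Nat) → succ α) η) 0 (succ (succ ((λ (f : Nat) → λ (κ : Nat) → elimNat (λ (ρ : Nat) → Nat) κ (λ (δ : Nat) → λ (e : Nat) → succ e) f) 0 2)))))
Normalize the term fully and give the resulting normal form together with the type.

normal form:
  vnil (Vec (Nat → Nat) 4)
inferred type:
  Vec (Vec (Nat → Nat) 4) 0
observation: reduction starts at a beta-redex, and 19 normal-order steps reach the normal form.


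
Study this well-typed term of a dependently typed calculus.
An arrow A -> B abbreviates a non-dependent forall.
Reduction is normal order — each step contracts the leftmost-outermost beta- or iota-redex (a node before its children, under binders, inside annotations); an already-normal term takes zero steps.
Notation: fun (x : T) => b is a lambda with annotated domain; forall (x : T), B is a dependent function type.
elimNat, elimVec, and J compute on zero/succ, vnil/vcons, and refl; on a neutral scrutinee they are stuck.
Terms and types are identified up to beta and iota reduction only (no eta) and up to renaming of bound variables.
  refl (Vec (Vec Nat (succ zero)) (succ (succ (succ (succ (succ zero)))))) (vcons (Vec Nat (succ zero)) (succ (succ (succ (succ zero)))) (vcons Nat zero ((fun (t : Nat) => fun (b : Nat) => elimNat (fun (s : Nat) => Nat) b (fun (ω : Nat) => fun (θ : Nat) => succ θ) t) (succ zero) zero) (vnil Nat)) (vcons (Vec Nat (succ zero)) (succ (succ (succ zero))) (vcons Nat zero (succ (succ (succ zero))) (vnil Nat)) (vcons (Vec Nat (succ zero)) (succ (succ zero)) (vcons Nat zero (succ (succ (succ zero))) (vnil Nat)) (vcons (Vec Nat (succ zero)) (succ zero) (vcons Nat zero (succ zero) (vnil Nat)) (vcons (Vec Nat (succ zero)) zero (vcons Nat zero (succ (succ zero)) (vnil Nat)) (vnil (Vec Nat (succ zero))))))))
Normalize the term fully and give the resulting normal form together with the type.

normal form:
  refl (Vec (Vec Nat (succ zero)) (succ (succ (succ (succ (succ zero)))))) (vcons (Vec Nat (succ zero)) (succ (succ (succ (succ zero)))) (vcons Nat zero (succ zero) (vnil Nat)) (vcons (Vec Nat (succ zero)) (succ (succ (succ zero))) (vcons Nat zero (succ (succ (succ zero))) (vnil Nat)) (vcons (Vec Nat (succ zero)) (succ (succ zero)) (vcons Nat zero (succ (succ (succ zero))) (vnil Nat)) (vcons (Vec Nat (succ zero)) (succ zero) (vcons Nat zero (succ zero) (vnil Nat)) (vcons (Vec Nat (succ zero)) zero (vcons Nat zero (succ (succ zero)) (vnil Nat)) (vnil (Vec Nat (succ zero))))))))
the term's type:
  Eq (Vec (Vec Nat (succ zero)) (succ (succ (succ (succ (succ zero)))))) (vcons (Vec Nat (succ zero)) (succ (succ (succ (succ zero)))) (vcons Nat zero (succ zero) (vnil Nat)) (vcons (Vec Nat (succ zero)) (succ (succ (succ zero))) (vcons Nat zero (succ (succ (succ zero))) (vnil Nat)) (vcons (Vec Nat (succ zero)) (succ (succ zero)) (vcons Nat zero (succ (succ (succ zero))) (vnil Nat)) (vcons (Vec Nat (succ zero)) (succ zero) (vcons Nat zero (succ zero) (vnil Nat)) (vcons (Vec Nat (succ zero)) zero (vcons Nat zero (succ (succ zero)) (vnil Nat)) (vnil (Vec Nat (succ zero)))))))) (vcons (Vec Nat (succ zero)) (succ (succ (succ (succ zero)))) (vcons Nat zero (succ zero) (vnil Nat)) (vcons (Vec Nat (succ zero)) (succ (succ (succ zero))) (vcons Nat zero (succ (succ (succ zero))) (vnil Nat)) (vcons (Vec Nat (succ zero)) (succ (succ zero)) (vcons Nat zero (succ (succ (succ zero))) (vnil Nat)) (vcons (Vec Nat (succ zero)) (succ zero) (vcons Nat zero (succ zero) (vnil Nat)) (vcons (Vec Nat (succ zero)) zero (vcons Nat zero (succ (succ zero)) (vnil Nat)) (vnil (Vec Nat (succ zero))))))))


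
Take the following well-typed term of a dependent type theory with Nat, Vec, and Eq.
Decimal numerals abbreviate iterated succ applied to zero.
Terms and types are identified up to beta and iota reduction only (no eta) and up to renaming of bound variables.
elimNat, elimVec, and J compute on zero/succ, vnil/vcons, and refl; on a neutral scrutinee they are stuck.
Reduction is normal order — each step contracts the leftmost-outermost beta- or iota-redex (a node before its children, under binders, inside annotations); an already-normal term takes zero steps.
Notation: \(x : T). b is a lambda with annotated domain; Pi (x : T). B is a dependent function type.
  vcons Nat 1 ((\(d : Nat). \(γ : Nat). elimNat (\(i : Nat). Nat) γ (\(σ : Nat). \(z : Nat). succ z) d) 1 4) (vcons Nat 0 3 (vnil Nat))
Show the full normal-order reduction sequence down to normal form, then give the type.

normal-order reduction:
  vcons Nat 1 ((\(d : Nat). \(γ : Nat). elimNat (\(i : Nat). Nat) γ (\(σ : Nat). \(z : Nat). succ z) d) 1 4) (vcons Nat 0 3 (vnil Nat))
  ~> vcons Nat 1 ((\(d : Nat). elimNat (\(γ : Nat). Nat) d (\(i : Nat). \(σ : Nat). succ σ) 1) 4) (vcons Nat 0 3 (vnil Nat))
  ~> vcons Nat 1 (elimNat (\(d : Nat). Nat) 4 (\(γ : Nat). \(i : Nat). succ i) 1) (vcons Nat 0 3 (vnil Nat))
  ~> vcons Nat 1 ((\(d : Nat). \(γ : Nat). succ γ) 0 (elimNat (\(i : Nat). Nat) 4 (\(σ : Nat). \(z : Nat). succ z) 0)) (vcons Nat 0 3 (vnil Nat))
  ~> vcons Nat 1 ((\(d : Nat). succ d) (elimNat (\(γ : Nat). Nat) 4 (\(i : Nat). \(σ : Nat). succ σ) 0)) (vcons Nat 0 3 (vnil Nat))
  ~> vcons Nat 1 (succ (elimNat (\(d : Nat). Nat) 4 (\(γ : Nat). \(i : Nat). succ i) 0)) (vcons Nat 0 3 (vnil Nat))
  ~> vcons Nat 1 5 (vcons Nat 0 3 (vnil Nat))
inferred type:
  Vec Nat 2


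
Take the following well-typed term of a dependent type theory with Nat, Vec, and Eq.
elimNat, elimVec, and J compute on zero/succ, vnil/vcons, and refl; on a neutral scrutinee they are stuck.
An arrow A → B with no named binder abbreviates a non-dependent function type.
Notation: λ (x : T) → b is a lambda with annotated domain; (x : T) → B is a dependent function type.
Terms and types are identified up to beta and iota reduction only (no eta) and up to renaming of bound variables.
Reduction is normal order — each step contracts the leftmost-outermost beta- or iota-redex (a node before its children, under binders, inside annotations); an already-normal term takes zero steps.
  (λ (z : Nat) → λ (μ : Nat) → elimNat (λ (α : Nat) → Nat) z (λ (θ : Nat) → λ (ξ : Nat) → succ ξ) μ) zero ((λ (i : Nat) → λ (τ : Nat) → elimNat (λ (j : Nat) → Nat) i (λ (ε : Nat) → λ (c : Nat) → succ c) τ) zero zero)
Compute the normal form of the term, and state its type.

resulting normal form:
  zero
type:
  Nat


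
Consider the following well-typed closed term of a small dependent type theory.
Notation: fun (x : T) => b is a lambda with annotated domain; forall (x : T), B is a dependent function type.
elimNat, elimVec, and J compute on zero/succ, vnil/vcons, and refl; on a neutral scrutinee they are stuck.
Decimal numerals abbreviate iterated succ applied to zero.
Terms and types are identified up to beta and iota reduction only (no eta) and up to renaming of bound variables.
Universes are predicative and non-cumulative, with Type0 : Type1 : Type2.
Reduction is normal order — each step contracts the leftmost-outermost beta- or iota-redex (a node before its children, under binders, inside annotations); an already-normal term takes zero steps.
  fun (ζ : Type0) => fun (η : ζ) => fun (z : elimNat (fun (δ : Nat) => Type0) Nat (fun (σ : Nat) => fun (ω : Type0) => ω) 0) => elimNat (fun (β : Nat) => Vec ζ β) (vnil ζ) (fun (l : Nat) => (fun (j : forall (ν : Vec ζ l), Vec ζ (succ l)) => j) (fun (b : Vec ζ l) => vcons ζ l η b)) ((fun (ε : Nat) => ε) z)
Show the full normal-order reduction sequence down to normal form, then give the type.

normal-order reduction:
  fun (ζ : Type0) => fun (η : ζ) => fun (z : elimNat (fun (δ : Nat) => Type0) Nat (fun (σ : Nat) => fun (ω : Type0) => ω) 0) => elimNat (fun (β : Nat) => Vec ζ β) (vnil ζ) (fun (l : Nat) => (fun (j : forall (ν : Vec ζ l), Vec ζ (succ l)) => j) (fun (b : Vec ζ l) => vcons ζ l η b)) ((fun (ε : Nat) => ε) z)
  ~> fun (ζ : Type0) => fun (η : ζ) => fun (z : Nat) => elimNat (fun (δ : Nat) => Vec ζ δ) (vnil ζ) (fun (σ : Nat) => (fun (ω : forall (β : Vec ζ σ), Vec ζ (succ σ)) => ω) (fun (l : Vec ζ σ) => vcons ζ σ η l)) ((fun (j : Nat) => j) z)
  ~> fun (ζ : Type0) => fun (η : ζ) => fun (z : Nat) => elimNat (fun (δ : Nat) => Vec ζ δ) (vnil ζ) (fun (σ : Nat) => fun (ω : Vec ζ σ) => vcons ζ σ η ω) ((fun (β : Nat) => β) z)
  ~> fun (ζ : Type0) => fun (η : ζ) => fun (z : Nat) => elimNat (fun (δ : Nat) => Vec ζ δ) (vnil ζ) (fun (σ : Nat) => fun (ω : Vec ζ σ) => vcons ζ σ η ω) z
type:
  forall (ζ : Type0), forall (η : ζ), forall (z : Nat), Vec ζ z


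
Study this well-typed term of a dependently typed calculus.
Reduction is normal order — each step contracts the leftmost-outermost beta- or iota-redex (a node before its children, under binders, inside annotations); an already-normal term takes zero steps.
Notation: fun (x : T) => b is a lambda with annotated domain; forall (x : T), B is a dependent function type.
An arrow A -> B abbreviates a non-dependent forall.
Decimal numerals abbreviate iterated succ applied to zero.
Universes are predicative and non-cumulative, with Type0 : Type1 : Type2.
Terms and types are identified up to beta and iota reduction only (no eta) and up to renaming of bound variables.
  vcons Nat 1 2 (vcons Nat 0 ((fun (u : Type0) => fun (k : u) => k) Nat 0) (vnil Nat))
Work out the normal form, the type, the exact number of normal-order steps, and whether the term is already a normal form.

resulting normal form:
  vcons Nat 1 2 (vcons Nat 0 0 (vnil Nat))
inferred type:
  Vec Nat 2
reduction steps (normal order): 2
started in normal form: no
first redex: a beta-redex


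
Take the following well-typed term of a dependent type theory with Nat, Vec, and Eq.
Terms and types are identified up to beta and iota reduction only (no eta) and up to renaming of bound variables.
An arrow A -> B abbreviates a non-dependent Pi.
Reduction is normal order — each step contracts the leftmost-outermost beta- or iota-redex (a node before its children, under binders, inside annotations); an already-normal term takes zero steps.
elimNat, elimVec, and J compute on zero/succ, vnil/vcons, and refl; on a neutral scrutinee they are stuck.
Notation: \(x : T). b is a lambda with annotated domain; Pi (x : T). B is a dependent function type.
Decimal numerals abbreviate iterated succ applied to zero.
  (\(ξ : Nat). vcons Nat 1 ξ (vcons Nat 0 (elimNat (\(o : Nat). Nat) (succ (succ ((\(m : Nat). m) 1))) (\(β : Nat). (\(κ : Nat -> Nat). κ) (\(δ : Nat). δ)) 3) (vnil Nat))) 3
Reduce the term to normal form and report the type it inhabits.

reduced normal form:
  vcons Nat 1 3 (vcons Nat 0 3 (vnil Nat))
the term's type:
  Vec Nat 2
observation: normalization takes exactly 15 steps under the normal-order strategy.


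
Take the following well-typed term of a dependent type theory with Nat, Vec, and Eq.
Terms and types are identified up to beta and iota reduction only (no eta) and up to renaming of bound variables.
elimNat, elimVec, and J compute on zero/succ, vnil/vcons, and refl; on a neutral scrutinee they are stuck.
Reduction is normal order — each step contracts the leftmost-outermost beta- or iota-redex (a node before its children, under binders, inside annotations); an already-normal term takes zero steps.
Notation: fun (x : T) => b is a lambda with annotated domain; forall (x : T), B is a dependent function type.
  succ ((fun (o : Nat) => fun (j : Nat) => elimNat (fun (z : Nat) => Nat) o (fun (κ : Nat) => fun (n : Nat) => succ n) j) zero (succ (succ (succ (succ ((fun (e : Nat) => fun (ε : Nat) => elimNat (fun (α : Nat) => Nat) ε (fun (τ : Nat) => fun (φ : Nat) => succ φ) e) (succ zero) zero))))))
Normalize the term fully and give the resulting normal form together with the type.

normal form:
  succ (succ (succ (succ (succ (succ zero)))))
the term's type:
  Nat
observation: the term reaches its normal form after 24 normal-order steps.


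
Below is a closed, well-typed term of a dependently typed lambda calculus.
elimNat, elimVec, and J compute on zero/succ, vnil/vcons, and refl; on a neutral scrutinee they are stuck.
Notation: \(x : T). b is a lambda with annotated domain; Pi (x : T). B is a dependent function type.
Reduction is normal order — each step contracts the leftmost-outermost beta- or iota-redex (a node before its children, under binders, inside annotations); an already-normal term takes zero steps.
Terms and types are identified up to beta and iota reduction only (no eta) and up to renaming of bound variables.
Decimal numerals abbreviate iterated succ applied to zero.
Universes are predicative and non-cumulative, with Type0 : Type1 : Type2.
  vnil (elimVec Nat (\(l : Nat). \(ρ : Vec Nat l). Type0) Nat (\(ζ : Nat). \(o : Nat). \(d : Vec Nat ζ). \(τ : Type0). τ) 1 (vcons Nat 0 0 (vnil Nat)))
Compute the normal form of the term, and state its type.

reduced normal form:
  vnil Nat
the term's type:
  Vec Nat 0
observation: 6 normal-order steps normalize the term, beginning with an elimVec iota-redex.


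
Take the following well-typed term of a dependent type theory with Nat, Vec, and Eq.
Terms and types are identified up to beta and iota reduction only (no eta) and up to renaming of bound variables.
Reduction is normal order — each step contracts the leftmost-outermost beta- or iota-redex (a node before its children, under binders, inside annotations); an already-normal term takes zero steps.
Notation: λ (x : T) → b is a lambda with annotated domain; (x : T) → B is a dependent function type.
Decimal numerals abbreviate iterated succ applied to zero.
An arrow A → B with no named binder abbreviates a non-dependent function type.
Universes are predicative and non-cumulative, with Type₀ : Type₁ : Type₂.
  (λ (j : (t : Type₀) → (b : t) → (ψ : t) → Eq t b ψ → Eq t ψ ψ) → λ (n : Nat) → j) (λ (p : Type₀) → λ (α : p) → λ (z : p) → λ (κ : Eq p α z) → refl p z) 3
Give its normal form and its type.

resulting normal form:
  λ (j : Type₀) → λ (t : j) → λ (b : j) → λ (ψ : Eq j t b) → refl j b
type:
  (j : Type₀) → (t : j) → (b : j) → Eq j t b → Eq j b b
observation: normalization takes exactly 2 steps under the normal-order strategy.


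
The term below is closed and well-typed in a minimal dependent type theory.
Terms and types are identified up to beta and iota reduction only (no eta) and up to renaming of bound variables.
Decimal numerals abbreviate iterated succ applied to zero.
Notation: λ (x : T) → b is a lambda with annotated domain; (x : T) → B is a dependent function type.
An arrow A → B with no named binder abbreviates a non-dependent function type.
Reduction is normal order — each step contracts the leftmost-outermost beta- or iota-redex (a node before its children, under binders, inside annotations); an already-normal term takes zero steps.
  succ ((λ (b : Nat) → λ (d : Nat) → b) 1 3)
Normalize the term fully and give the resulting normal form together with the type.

reduced normal form:
  2
type:
  Nat


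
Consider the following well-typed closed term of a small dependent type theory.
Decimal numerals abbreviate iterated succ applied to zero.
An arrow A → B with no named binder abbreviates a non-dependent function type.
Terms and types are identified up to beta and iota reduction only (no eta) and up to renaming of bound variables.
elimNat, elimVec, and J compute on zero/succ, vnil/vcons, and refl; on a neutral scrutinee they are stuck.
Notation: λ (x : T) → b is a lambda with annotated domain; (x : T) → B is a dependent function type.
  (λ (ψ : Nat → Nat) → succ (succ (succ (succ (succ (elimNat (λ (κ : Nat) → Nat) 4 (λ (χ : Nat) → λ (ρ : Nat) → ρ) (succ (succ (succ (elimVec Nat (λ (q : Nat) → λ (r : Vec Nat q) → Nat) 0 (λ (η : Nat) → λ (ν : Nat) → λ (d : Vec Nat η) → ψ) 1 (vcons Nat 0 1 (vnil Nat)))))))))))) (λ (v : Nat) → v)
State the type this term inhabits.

inferred type:
  Nat


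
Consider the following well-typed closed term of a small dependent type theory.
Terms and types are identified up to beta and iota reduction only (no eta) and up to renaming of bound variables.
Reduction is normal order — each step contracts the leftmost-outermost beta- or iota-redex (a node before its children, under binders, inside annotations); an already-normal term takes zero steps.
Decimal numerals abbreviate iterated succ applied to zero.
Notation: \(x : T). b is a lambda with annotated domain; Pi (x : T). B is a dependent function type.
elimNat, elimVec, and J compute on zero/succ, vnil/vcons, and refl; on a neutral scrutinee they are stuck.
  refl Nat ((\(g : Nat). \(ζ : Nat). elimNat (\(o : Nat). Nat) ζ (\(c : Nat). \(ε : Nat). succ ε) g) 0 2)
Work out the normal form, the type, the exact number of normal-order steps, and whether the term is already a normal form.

resulting normal form:
  refl Nat 2
type:
  Eq Nat 2 2
reduction steps (normal order): 3
started in normal form: no
first contracted redex: a beta-redex


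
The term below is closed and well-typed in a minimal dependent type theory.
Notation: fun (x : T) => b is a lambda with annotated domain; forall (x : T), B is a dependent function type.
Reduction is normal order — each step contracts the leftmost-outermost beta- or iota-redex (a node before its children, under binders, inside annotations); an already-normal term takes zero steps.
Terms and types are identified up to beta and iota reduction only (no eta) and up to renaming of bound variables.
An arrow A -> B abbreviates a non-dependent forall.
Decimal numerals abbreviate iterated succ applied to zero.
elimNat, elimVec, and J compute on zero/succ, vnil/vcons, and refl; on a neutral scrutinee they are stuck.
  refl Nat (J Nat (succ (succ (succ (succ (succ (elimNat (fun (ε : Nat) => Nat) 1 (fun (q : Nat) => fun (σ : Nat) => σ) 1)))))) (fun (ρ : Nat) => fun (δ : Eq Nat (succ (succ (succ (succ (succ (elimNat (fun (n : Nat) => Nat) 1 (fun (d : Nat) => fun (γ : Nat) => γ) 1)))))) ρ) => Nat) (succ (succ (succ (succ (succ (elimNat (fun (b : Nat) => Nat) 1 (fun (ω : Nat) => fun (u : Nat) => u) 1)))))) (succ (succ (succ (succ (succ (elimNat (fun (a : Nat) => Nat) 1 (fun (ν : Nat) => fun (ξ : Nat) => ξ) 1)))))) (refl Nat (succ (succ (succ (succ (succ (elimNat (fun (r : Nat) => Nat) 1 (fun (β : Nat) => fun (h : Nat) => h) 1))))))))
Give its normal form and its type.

reduced normal form:
  refl Nat 6
type:
  Eq Nat 6 6
observation: reduction starts at a J iota-redex, and 5 normal-order steps reach the normal form.


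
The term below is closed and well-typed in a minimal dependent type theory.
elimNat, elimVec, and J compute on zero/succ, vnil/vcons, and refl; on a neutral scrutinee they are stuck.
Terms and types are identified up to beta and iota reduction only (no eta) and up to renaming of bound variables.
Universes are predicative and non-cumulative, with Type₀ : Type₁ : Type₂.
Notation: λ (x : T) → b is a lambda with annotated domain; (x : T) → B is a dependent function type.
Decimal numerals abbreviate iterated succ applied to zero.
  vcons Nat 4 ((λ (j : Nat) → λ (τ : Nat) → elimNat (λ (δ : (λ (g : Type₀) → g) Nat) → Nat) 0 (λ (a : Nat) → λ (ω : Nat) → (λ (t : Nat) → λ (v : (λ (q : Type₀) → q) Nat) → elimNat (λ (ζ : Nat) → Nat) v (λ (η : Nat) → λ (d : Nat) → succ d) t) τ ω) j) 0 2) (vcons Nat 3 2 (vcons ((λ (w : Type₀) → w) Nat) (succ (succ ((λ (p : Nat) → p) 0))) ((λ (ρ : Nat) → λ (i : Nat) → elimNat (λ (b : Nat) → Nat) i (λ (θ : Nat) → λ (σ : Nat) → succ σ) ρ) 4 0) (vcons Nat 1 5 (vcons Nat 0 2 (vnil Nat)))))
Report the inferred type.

the term's type:
  Vec Nat 5


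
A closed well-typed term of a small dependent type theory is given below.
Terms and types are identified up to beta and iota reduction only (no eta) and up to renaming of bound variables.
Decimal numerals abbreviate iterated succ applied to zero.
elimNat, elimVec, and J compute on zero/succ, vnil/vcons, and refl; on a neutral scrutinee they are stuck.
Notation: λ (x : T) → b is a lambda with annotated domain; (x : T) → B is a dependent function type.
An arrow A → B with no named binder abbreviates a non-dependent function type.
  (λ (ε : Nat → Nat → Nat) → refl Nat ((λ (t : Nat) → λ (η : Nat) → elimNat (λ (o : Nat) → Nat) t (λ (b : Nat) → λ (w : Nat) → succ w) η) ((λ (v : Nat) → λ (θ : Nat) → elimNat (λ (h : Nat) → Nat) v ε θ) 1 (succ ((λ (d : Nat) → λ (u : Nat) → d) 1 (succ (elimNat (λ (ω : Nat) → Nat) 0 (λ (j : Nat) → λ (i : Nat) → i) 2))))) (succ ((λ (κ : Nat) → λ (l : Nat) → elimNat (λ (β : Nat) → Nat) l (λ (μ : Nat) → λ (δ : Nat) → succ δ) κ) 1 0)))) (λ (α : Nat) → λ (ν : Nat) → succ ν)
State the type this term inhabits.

the term's type:
  Eq Nat 5 5


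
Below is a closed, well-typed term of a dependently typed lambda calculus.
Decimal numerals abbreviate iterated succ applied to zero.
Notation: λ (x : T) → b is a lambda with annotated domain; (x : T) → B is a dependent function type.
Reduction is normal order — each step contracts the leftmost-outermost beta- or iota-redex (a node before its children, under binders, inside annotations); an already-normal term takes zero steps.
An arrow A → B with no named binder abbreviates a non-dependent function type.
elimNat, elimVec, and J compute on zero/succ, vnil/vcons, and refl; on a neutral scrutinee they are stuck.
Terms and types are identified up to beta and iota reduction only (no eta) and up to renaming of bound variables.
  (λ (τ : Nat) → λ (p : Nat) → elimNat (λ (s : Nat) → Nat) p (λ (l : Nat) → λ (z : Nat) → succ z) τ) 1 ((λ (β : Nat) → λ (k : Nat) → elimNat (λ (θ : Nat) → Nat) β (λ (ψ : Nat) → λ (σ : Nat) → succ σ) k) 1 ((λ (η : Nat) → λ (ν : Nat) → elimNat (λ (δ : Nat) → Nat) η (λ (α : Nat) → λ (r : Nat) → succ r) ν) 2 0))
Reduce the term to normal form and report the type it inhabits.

resulting normal form:
  4
the term's type:
  Nat


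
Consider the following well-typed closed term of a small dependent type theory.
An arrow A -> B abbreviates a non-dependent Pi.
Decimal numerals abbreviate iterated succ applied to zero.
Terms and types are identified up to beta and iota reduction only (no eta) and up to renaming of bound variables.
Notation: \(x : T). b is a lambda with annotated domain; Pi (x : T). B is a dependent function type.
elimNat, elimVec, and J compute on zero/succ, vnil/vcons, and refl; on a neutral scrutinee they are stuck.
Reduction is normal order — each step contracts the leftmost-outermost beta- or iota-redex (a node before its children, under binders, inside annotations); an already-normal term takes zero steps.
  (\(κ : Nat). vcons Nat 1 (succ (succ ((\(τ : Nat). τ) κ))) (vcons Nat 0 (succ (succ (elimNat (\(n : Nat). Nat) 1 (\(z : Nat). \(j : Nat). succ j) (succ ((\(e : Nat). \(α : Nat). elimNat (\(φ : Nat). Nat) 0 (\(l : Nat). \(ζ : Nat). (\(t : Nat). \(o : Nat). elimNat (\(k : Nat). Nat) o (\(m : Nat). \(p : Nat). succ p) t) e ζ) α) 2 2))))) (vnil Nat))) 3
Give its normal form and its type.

normal form:
  vcons Nat 1 5 (vcons Nat 0 8 (vnil Nat))
type:
  Vec Nat 2
observation: contracting a beta-redex first, the term normalizes in 45 steps.


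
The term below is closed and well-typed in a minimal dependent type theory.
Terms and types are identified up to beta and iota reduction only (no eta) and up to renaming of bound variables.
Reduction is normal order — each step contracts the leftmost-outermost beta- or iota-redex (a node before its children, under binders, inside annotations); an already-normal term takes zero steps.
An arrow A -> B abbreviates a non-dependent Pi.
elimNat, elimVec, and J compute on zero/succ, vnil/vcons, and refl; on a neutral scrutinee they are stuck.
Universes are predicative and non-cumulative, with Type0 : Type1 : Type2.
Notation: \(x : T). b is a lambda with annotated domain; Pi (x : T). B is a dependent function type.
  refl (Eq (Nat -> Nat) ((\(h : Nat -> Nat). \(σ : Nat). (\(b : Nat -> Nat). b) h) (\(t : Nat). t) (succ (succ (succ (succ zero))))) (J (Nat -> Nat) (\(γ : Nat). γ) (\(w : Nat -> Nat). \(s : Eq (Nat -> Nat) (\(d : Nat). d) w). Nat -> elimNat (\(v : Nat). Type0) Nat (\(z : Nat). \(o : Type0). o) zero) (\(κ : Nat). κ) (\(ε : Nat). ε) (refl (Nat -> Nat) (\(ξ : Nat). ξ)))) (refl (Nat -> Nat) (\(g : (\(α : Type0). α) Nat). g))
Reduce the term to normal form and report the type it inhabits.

normal form:
  refl (Eq (Nat -> Nat) (\(h : Nat). h) (\(σ : Nat). σ)) (refl (Nat -> Nat) (\(b : Nat). b))
type:
  Eq (Eq (Nat -> Nat) (\(h : Nat). h) (\(σ : Nat). σ)) (refl (Nat -> Nat) (\(b : Nat). b)) (refl (Nat -> Nat) (\(t : Nat). t))
observation: the leftmost-outermost redex is a beta-redex, and normalization takes 5 steps.


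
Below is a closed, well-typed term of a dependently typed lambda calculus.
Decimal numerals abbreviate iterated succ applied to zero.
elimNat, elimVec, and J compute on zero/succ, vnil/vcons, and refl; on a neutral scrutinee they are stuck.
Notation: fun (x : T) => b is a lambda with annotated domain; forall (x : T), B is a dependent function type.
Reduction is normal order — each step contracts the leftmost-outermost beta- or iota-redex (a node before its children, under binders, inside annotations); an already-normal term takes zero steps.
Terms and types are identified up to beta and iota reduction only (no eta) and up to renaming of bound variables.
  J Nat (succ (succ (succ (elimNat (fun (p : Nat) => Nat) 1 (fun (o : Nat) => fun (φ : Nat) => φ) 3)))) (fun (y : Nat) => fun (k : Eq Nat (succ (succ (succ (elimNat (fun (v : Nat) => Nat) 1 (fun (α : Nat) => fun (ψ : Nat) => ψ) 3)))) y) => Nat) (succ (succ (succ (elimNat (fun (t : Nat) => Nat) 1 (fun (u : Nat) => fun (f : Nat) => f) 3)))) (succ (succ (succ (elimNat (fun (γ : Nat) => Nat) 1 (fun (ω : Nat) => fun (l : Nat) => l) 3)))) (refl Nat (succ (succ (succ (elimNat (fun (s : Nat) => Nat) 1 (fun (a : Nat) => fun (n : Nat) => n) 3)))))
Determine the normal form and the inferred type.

reduced normal form:
  4
the term's type:
  Nat
observation: 11 normal-order steps separate the term from its normal form.


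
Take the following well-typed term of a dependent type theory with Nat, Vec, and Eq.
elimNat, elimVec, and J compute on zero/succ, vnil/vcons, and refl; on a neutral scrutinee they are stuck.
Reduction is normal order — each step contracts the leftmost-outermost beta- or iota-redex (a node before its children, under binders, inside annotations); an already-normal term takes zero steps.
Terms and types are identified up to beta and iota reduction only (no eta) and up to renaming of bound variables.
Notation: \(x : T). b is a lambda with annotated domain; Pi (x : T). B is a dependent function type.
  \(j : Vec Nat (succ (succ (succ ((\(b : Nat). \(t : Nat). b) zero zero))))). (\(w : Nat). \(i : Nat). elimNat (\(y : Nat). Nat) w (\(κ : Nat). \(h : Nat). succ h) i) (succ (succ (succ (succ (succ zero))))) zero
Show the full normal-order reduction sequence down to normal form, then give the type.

reduction (normal order):
  \(j : Vec Nat (succ (succ (succ ((\(b : Nat). \(t : Nat). b) zero zero))))). (\(w : Nat). \(i : Nat). elimNat (\(y : Nat). Nat) w (\(κ : Nat). \(h : Nat). succ h) i) (succ (succ (succ (succ (succ zero))))) zero
  ~> \(j : Vec Nat (succ (succ (succ ((\(b : Nat). zero) zero))))). (\(t : Nat). \(w : Nat). elimNat (\(i : Nat). Nat) t (\(y : Nat). \(κ : Nat). succ κ) w) (succ (succ (succ (succ (succ zero))))) zero
  ~> \(j : Vec Nat (succ (succ (succ zero)))). (\(b : Nat). \(t : Nat). elimNat (\(w : Nat). Nat) b (\(i : Nat). \(y : Nat). succ y) t) (succ (succ (succ (succ (succ zero))))) zero
  ~> \(j : Vec Nat (succ (succ (succ zero)))). (\(b : Nat). elimNat (\(t : Nat). Nat) (succ (succ (succ (succ (succ zero))))) (\(w : Nat). \(i : Nat). succ i) b) zero
  ~> \(j : Vec Nat (succ (succ (succ zero)))). elimNat (\(b : Nat). Nat) (succ (succ (succ (succ (succ zero))))) (\(t : Nat). \(w : Nat). succ w) zero
  ~> \(j : Vec Nat (succ (succ (succ zero)))). succ (succ (succ (succ (succ zero))))
the term's type:
  Pi (j : Vec Nat (succ (succ (succ zero)))). Nat
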